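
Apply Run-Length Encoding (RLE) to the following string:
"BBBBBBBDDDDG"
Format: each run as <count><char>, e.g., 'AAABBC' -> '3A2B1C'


Scanning runs left to right:
  i=0: run of 'B' x 7 -> '7B'
  i=7: run of 'D' x 4 -> '4D'
  i=11: run of 'G' x 1 -> '1G'

RLE = 7B4D1G


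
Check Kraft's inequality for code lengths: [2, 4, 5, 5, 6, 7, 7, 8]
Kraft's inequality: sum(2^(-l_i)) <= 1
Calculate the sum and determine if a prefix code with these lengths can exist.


Sum = 2^(-2) + 2^(-4) + 2^(-5) + 2^(-5) + 2^(-6) + 2^(-7) + 2^(-7) + 2^(-8)
    = 0.25 + 0.0625 + 0.03125 + 0.03125 + 0.015625 + 0.0078125 + 0.0078125 + 0.00390625
    = 105/256 = 0.41015625
Since 0.41015625 <= 1, Kraft's inequality IS satisfied.
A prefix code with these lengths CAN exist.

Kraft sum = 0.41015625. Satisfied.


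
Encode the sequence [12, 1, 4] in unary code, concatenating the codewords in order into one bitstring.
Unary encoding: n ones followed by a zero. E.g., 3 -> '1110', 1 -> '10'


Encode each number as n ones followed by a terminating 0:
  12 -> 1111111111110 (13 bits)
  1 -> 10 (2 bits)
  4 -> 11110 (5 bits)
Total length = 13 + 2 + 5 = 20 bits.

Unary([12, 1, 4]) = 11111111111101011110 (20 bits)


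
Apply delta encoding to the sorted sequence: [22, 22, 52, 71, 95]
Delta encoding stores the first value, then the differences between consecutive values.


First value: 22
Deltas:
  22 - 22 = 0
  52 - 22 = 30
  71 - 52 = 19
  95 - 71 = 24


Delta encoded: [22, 0, 30, 19, 24]


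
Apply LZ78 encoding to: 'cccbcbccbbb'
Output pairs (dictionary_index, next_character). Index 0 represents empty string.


LZ78 encoding steps:
Dictionary: {0: ''}
Step 1: w='' (idx 0), next='c' -> output (0, 'c'), add 'c' as idx 1
Step 2: w='c' (idx 1), next='c' -> output (1, 'c'), add 'cc' as idx 2
Step 3: w='' (idx 0), next='b' -> output (0, 'b'), add 'b' as idx 3
Step 4: w='c' (idx 1), next='b' -> output (1, 'b'), add 'cb' as idx 4
Step 5: w='cc' (idx 2), next='b' -> output (2, 'b'), add 'ccb' as idx 5
Step 6: w='b' (idx 3), next='b' -> output (3, 'b'), add 'bb' as idx 6


Encoded: [(0, 'c'), (1, 'c'), (0, 'b'), (1, 'b'), (2, 'b'), (3, 'b')]


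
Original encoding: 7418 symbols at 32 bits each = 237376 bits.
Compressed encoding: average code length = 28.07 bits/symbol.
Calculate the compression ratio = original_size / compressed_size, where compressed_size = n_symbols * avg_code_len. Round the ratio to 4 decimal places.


original_size = n_symbols * orig_bits = 7418 * 32 = 237376 bits
compressed_size = n_symbols * avg_code_len = 7418 * 28.07 = 208223.26 bits
ratio = original_size / compressed_size = 237376 / 208223.26 = 1.14

Compression ratio = 1.14


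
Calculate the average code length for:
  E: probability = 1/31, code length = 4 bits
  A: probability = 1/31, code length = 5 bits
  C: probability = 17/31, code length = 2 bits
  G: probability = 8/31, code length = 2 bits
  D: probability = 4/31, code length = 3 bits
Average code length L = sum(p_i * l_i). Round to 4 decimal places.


Weighted contributions p_i * l_i:
  E: (1/31) * 4 = 4/31
  A: (1/31) * 5 = 5/31
  C: (17/31) * 2 = 34/31
  G: (8/31) * 2 = 16/31
  D: (4/31) * 3 = 12/31
Sum = (4 + 5 + 34 + 16 + 12)/31 = 71/31

L = 71/31 = 2.2903 bits/symbol


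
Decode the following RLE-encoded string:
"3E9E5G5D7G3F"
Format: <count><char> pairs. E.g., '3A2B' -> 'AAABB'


Expanding each <count><char> pair:
  3E -> 'EEE'
  9E -> 'EEEEEEEEE'
  5G -> 'GGGGG'
  5D -> 'DDDDD'
  7G -> 'GGGGGGG'
  3F -> 'FFF'

Decoded = EEEEEEEEEEEEGGGGGDDDDDGGGGGGGFFF


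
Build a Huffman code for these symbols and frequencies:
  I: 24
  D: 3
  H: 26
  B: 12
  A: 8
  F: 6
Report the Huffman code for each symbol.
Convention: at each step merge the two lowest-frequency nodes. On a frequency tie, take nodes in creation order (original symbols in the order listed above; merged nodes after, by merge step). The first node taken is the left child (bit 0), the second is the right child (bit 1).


Huffman tree construction:
Step 1: Merge D(3) + F(6) = 9
Step 2: Merge A(8) + (D+F)(9) = 17
Step 3: Merge B(12) + (A+(D+F))(17) = 29
Step 4: Merge I(24) + H(26) = 50
Step 5: Merge (B+(A+(D+F)))(29) + (I+H)(50) = 79
Read each symbol's code off the tree from the root (left child = 0, right child = 1).

Codes:
  I: 10 (length 2)
  D: 0110 (length 4)
  H: 11 (length 2)
  B: 00 (length 2)
  A: 010 (length 3)
  F: 0111 (length 4)
Average code length: 184/79 = 2.3291 bits/symbol


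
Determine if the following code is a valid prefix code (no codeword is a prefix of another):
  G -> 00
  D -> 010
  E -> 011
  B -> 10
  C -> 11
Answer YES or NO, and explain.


Checking each pair (does one codeword prefix another?):
  G='00' vs D='010': no prefix
  G='00' vs E='011': no prefix
  G='00' vs B='10': no prefix
  G='00' vs C='11': no prefix
  D='010' vs G='00': no prefix
  D='010' vs E='011': no prefix
  D='010' vs B='10': no prefix
  D='010' vs C='11': no prefix
  E='011' vs G='00': no prefix
  E='011' vs D='010': no prefix
  E='011' vs B='10': no prefix
  E='011' vs C='11': no prefix
  B='10' vs G='00': no prefix
  B='10' vs D='010': no prefix
  B='10' vs E='011': no prefix
  B='10' vs C='11': no prefix
  C='11' vs G='00': no prefix
  C='11' vs D='010': no prefix
  C='11' vs E='011': no prefix
  C='11' vs B='10': no prefix
No violation found over all pairs.

YES -- this is a valid prefix code. No codeword is a prefix of any other codeword.


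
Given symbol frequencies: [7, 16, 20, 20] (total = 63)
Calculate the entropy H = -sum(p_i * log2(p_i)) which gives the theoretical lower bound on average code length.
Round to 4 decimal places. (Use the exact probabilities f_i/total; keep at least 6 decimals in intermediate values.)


Per-symbol terms -p_i * log2(p_i) with p_i = f_i/63:
  p = 7/63 = 0.111111: log2(p) = -3.169925, -p*log2(p) = 0.352214
  p = 16/63 = 0.253968: log2(p) = -1.977280, -p*log2(p) = 0.502166
  p = 20/63 = 0.317460: log2(p) = -1.655352, -p*log2(p) = 0.525509
  p = 20/63 = 0.317460: log2(p) = -1.655352, -p*log2(p) = 0.525509
H = 0.352214 + 0.502166 + 0.525509 + 0.525509 = 1.905398

H = 1.9054 bits/symbol


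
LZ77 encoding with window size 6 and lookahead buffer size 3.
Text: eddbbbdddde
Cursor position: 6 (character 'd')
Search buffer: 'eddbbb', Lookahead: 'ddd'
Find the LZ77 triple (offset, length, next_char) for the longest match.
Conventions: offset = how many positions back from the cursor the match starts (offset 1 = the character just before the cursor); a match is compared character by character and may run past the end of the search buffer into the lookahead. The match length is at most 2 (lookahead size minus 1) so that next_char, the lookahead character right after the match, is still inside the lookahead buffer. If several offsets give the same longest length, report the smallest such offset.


Try each offset into the search buffer:
  offset=1 (pos 5, char 'b'): match length 0
  offset=2 (pos 4, char 'b'): match length 0
  offset=3 (pos 3, char 'b'): match length 0
  offset=4 (pos 2, char 'd'): match length 1
  offset=5 (pos 1, char 'd'): match length 2
  offset=6 (pos 0, char 'e'): match length 0
Longest match has length 2 at offset 5.
next_char = character at position 6 + 2 = 8 -> 'd'

Best match: offset=5, length=2 (matching 'dd' starting at position 1)
LZ77 triple: (5, 2, 'd')


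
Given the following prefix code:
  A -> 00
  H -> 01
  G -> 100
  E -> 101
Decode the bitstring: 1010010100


Decoding step by step:
Bits 101 -> E
Bits 00 -> A
Bits 101 -> E
Bits 00 -> A


Decoded message: EAEA


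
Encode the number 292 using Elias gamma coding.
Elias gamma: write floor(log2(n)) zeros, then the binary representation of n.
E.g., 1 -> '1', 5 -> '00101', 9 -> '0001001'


num_bits = floor(log2(292)) + 1 = 9
leading_zeros = num_bits - 1 = 8
binary(292) = 100100100

Elias gamma(292) = '00000000' + '100100100' = 00000000100100100 (17 bits)


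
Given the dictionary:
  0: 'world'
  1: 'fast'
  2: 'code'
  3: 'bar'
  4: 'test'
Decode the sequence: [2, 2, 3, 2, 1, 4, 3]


Look up each index in the dictionary:
  2 -> 'code'
  2 -> 'code'
  3 -> 'bar'
  2 -> 'code'
  1 -> 'fast'
  4 -> 'test'
  3 -> 'bar'

Decoded: "code code bar code fast test bar"


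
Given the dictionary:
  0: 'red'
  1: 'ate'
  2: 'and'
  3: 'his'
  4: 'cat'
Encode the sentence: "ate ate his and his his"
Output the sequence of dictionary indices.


Look up each word in the dictionary:
  'ate' -> 1
  'ate' -> 1
  'his' -> 3
  'and' -> 2
  'his' -> 3
  'his' -> 3

Encoded: [1, 1, 3, 2, 3, 3]


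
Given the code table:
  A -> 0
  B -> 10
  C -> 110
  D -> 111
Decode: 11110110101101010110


Decoding:
111 -> D
10 -> B
110 -> C
10 -> B
110 -> C
10 -> B
10 -> B
110 -> C


Result: DBCBCBBC


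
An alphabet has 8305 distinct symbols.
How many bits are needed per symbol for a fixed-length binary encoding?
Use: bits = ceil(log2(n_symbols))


log2(8305) = 13.0198
Bracket: 2^13 = 8192 < 8305 <= 2^14 = 16384
So ceil(log2(8305)) = 14

bits = ceil(log2(8305)) = ceil(13.0198) = 14 bits


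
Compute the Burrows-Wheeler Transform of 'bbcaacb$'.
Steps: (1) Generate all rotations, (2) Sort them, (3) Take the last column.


Rotations (sorted):
  0: $bbcaacb -> last char: b
  1: aacb$bbc -> last char: c
  2: acb$bbca -> last char: a
  3: b$bbcaac -> last char: c
  4: bbcaacb$ -> last char: $
  5: bcaacb$b -> last char: b
  6: caacb$bb -> last char: b
  7: cb$bbcaa -> last char: a


BWT = bcac$bba


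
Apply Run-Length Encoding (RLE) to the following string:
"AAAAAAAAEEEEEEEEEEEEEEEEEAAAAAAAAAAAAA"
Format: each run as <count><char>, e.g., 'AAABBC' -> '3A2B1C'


Scanning runs left to right:
  i=0: run of 'A' x 8 -> '8A'
  i=8: run of 'E' x 17 -> '17E'
  i=25: run of 'A' x 13 -> '13A'

RLE = 8A17E13A


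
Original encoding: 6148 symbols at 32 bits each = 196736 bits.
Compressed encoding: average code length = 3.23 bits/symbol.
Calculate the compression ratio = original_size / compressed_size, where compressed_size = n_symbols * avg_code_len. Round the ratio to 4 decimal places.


original_size = n_symbols * orig_bits = 6148 * 32 = 196736 bits
compressed_size = n_symbols * avg_code_len = 6148 * 3.23 = 19858.04 bits
ratio = original_size / compressed_size = 196736 / 19858.04 = 9.9071

Compression ratio = 9.9071


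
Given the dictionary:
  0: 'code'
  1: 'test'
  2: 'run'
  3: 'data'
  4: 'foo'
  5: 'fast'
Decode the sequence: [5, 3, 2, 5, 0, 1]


Look up each index in the dictionary:
  5 -> 'fast'
  3 -> 'data'
  2 -> 'run'
  5 -> 'fast'
  0 -> 'code'
  1 -> 'test'

Decoded: "fast data run fast code test"


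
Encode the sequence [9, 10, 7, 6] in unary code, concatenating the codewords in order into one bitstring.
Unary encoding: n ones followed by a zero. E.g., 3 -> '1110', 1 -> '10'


Encode each number as n ones followed by a terminating 0:
  9 -> 1111111110 (10 bits)
  10 -> 11111111110 (11 bits)
  7 -> 11111110 (8 bits)
  6 -> 1111110 (7 bits)
Total length = 10 + 11 + 8 + 7 = 36 bits.

Unary([9, 10, 7, 6]) = 111111111011111111110111111101111110 (36 bits)


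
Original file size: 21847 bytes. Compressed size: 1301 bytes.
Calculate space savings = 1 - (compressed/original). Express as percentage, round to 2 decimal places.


ratio = compressed/original = 1301/21847 = 0.059551
savings = 1 - ratio = 1 - 0.059551 = 0.940449
as a percentage: 0.940449 * 100 = 94.04%

Space savings = 1 - 1301/21847 = 94.04%


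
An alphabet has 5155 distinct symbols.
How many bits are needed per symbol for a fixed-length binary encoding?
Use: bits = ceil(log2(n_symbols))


log2(5155) = 12.3318
Bracket: 2^12 = 4096 < 5155 <= 2^13 = 8192
So ceil(log2(5155)) = 13

bits = ceil(log2(5155)) = ceil(12.3318) = 13 bits


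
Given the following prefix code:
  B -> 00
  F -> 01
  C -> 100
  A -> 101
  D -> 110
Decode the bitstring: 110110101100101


Decoding step by step:
Bits 110 -> D
Bits 110 -> D
Bits 101 -> A
Bits 100 -> C
Bits 101 -> A


Decoded message: DDACA


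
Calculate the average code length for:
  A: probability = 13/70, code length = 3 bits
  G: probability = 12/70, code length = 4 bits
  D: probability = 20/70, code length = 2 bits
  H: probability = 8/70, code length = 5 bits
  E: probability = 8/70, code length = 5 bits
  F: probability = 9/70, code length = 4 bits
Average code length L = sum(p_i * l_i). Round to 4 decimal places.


Weighted contributions p_i * l_i:
  A: (13/70) * 3 = 39/70
  G: (12/70) * 4 = 48/70
  D: (20/70) * 2 = 40/70
  H: (8/70) * 5 = 40/70
  E: (8/70) * 5 = 40/70
  F: (9/70) * 4 = 36/70
Sum = (39 + 48 + 40 + 40 + 40 + 36)/70 = 243/70

L = 243/70 = 3.4714 bits/symbol


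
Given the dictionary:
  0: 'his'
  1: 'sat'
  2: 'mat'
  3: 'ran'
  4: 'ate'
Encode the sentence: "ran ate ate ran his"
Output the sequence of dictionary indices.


Look up each word in the dictionary:
  'ran' -> 3
  'ate' -> 4
  'ate' -> 4
  'ran' -> 3
  'his' -> 0

Encoded: [3, 4, 4, 3, 0]


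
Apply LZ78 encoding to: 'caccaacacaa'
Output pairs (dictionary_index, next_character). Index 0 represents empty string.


LZ78 encoding steps:
Dictionary: {0: ''}
Step 1: w='' (idx 0), next='c' -> output (0, 'c'), add 'c' as idx 1
Step 2: w='' (idx 0), next='a' -> output (0, 'a'), add 'a' as idx 2
Step 3: w='c' (idx 1), next='c' -> output (1, 'c'), add 'cc' as idx 3
Step 4: w='a' (idx 2), next='a' -> output (2, 'a'), add 'aa' as idx 4
Step 5: w='c' (idx 1), next='a' -> output (1, 'a'), add 'ca' as idx 5
Step 6: w='ca' (idx 5), next='a' -> output (5, 'a'), add 'caa' as idx 6


Encoded: [(0, 'c'), (0, 'a'), (1, 'c'), (2, 'a'), (1, 'a'), (5, 'a')]


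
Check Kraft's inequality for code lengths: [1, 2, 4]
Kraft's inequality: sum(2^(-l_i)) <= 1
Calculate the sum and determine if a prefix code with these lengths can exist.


Sum = 2^(-1) + 2^(-2) + 2^(-4)
    = 0.5 + 0.25 + 0.0625
    = 13/16 = 0.8125
Since 0.8125 <= 1, Kraft's inequality IS satisfied.
A prefix code with these lengths CAN exist.

Kraft sum = 0.8125. Satisfied.


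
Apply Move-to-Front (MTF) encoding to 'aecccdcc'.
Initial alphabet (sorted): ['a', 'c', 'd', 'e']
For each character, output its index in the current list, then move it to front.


MTF encoding:
'a': index 0 in ['a', 'c', 'd', 'e'] -> ['a', 'c', 'd', 'e']
'e': index 3 in ['a', 'c', 'd', 'e'] -> ['e', 'a', 'c', 'd']
'c': index 2 in ['e', 'a', 'c', 'd'] -> ['c', 'e', 'a', 'd']
'c': index 0 in ['c', 'e', 'a', 'd'] -> ['c', 'e', 'a', 'd']
'c': index 0 in ['c', 'e', 'a', 'd'] -> ['c', 'e', 'a', 'd']
'd': index 3 in ['c', 'e', 'a', 'd'] -> ['d', 'c', 'e', 'a']
'c': index 1 in ['d', 'c', 'e', 'a'] -> ['c', 'd', 'e', 'a']
'c': index 0 in ['c', 'd', 'e', 'a'] -> ['c', 'd', 'e', 'a']


Output: [0, 3, 2, 0, 0, 3, 1, 0]


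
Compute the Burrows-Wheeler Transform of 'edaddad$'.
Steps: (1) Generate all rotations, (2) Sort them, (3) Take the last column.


Rotations (sorted):
  0: $edaddad -> last char: d
  1: ad$edadd -> last char: d
  2: addad$ed -> last char: d
  3: d$edadda -> last char: a
  4: dad$edad -> last char: d
  5: daddad$e -> last char: e
  6: ddad$eda -> last char: a
  7: edaddad$ -> last char: $


BWT = dddadea$


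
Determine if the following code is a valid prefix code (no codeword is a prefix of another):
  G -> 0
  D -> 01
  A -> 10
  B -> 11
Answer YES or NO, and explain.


Checking each pair (does one codeword prefix another?):
  G='0' vs D='01': prefix -- VIOLATION

NO -- this is NOT a valid prefix code. G (0) is a prefix of D (01).


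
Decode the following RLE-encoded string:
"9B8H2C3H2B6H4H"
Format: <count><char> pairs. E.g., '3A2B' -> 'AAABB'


Expanding each <count><char> pair:
  9B -> 'BBBBBBBBB'
  8H -> 'HHHHHHHH'
  2C -> 'CC'
  3H -> 'HHH'
  2B -> 'BB'
  6H -> 'HHHHHH'
  4H -> 'HHHH'

Decoded = BBBBBBBBBHHHHHHHHCCHHHBBHHHHHHHHHH


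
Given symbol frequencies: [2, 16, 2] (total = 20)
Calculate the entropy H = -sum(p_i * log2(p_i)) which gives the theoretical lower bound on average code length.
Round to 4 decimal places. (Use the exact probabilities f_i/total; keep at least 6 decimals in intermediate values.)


Per-symbol terms -p_i * log2(p_i) with p_i = f_i/20:
  p = 2/20 = 0.100000: log2(p) = -3.321928, -p*log2(p) = 0.332193
  p = 16/20 = 0.800000: log2(p) = -0.321928, -p*log2(p) = 0.257542
  p = 2/20 = 0.100000: log2(p) = -3.321928, -p*log2(p) = 0.332193
H = 0.332193 + 0.257542 + 0.332193 = 0.921928

H = 0.9219 bits/symbol


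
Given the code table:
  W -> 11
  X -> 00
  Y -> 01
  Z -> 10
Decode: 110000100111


Decoding:
11 -> W
00 -> X
00 -> X
10 -> Z
01 -> Y
11 -> W


Result: WXXZYW


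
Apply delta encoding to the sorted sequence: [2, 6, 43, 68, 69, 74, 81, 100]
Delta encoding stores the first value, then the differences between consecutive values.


First value: 2
Deltas:
  6 - 2 = 4
  43 - 6 = 37
  68 - 43 = 25
  69 - 68 = 1
  74 - 69 = 5
  81 - 74 = 7
  100 - 81 = 19


Delta encoded: [2, 4, 37, 25, 1, 5, 7, 19]


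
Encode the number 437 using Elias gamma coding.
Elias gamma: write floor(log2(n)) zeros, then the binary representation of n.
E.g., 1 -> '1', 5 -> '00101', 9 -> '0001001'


num_bits = floor(log2(437)) + 1 = 9
leading_zeros = num_bits - 1 = 8
binary(437) = 110110101

Elias gamma(437) = '00000000' + '110110101' = 00000000110110101 (17 bits)


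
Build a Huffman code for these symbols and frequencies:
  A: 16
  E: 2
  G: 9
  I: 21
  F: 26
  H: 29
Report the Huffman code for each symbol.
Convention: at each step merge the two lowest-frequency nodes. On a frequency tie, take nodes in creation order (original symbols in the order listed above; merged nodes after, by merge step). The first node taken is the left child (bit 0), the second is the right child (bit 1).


Huffman tree construction:
Step 1: Merge E(2) + G(9) = 11
Step 2: Merge (E+G)(11) + A(16) = 27
Step 3: Merge I(21) + F(26) = 47
Step 4: Merge ((E+G)+A)(27) + H(29) = 56
Step 5: Merge (I+F)(47) + (((E+G)+A)+H)(56) = 103
Read each symbol's code off the tree from the root (left child = 0, right child = 1).

Codes:
  A: 101 (length 3)
  E: 1000 (length 4)
  G: 1001 (length 4)
  I: 00 (length 2)
  F: 01 (length 2)
  H: 11 (length 2)
Average code length: 244/103 = 2.3689 bits/symbol


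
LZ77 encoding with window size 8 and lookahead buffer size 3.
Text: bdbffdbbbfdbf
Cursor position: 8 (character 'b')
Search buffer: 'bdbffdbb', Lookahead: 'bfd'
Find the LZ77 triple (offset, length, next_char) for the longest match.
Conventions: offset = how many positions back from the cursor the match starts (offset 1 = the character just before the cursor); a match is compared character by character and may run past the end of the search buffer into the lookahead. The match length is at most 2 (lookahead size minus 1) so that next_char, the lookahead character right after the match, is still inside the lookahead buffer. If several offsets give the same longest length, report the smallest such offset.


Try each offset into the search buffer:
  offset=1 (pos 7, char 'b'): match length 1
  offset=2 (pos 6, char 'b'): match length 1
  offset=3 (pos 5, char 'd'): match length 0
  offset=4 (pos 4, char 'f'): match length 0
  offset=5 (pos 3, char 'f'): match length 0
  offset=6 (pos 2, char 'b'): match length 2
  offset=7 (pos 1, char 'd'): match length 0
  offset=8 (pos 0, char 'b'): match length 1
Longest match has length 2 at offset 6.
next_char = character at position 8 + 2 = 10 -> 'd'

Best match: offset=6, length=2 (matching 'bf' starting at position 2)
LZ77 triple: (6, 2, 'd')


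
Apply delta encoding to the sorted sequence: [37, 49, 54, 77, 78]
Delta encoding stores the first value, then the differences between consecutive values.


First value: 37
Deltas:
  49 - 37 = 12
  54 - 49 = 5
  77 - 54 = 23
  78 - 77 = 1


Delta encoded: [37, 12, 5, 23, 1]


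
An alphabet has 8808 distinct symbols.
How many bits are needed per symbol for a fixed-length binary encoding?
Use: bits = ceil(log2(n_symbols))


log2(8808) = 13.1046
Bracket: 2^13 = 8192 < 8808 <= 2^14 = 16384
So ceil(log2(8808)) = 14

bits = ceil(log2(8808)) = ceil(13.1046) = 14 bits


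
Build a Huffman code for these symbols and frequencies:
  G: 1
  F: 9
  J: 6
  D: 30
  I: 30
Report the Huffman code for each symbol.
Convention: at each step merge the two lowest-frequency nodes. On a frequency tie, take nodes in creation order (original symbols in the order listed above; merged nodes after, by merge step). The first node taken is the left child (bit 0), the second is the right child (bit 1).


Huffman tree construction:
Step 1: Merge G(1) + J(6) = 7
Step 2: Merge (G+J)(7) + F(9) = 16
Step 3: Merge ((G+J)+F)(16) + D(30) = 46
Step 4: Merge I(30) + (((G+J)+F)+D)(46) = 76
Read each symbol's code off the tree from the root (left child = 0, right child = 1).

Codes:
  G: 1000 (length 4)
  F: 101 (length 3)
  J: 1001 (length 4)
  D: 11 (length 2)
  I: 0 (length 1)
Average code length: 145/76 = 1.9079 bits/symbol


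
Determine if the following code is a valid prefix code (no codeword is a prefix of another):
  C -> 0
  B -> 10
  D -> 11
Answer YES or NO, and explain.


Checking each pair (does one codeword prefix another?):
  C='0' vs B='10': no prefix
  C='0' vs D='11': no prefix
  B='10' vs C='0': no prefix
  B='10' vs D='11': no prefix
  D='11' vs C='0': no prefix
  D='11' vs B='10': no prefix
No violation found over all pairs.

YES -- this is a valid prefix code. No codeword is a prefix of any other codeword.


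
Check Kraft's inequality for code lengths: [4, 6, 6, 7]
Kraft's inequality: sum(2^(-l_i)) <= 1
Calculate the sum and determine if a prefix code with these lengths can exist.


Sum = 2^(-4) + 2^(-6) + 2^(-6) + 2^(-7)
    = 0.0625 + 0.015625 + 0.015625 + 0.0078125
    = 13/128 = 0.1015625
Since 0.1015625 <= 1, Kraft's inequality IS satisfied.
A prefix code with these lengths CAN exist.

Kraft sum = 0.1015625. Satisfied.


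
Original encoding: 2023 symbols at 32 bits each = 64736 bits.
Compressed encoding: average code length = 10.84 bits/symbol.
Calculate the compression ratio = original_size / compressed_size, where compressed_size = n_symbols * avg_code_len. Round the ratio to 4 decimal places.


original_size = n_symbols * orig_bits = 2023 * 32 = 64736 bits
compressed_size = n_symbols * avg_code_len = 2023 * 10.84 = 21929.32 bits
ratio = original_size / compressed_size = 64736 / 21929.32 = 2.952

Compression ratio = 2.952


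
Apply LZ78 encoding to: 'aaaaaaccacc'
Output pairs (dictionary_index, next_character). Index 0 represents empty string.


LZ78 encoding steps:
Dictionary: {0: ''}
Step 1: w='' (idx 0), next='a' -> output (0, 'a'), add 'a' as idx 1
Step 2: w='a' (idx 1), next='a' -> output (1, 'a'), add 'aa' as idx 2
Step 3: w='aa' (idx 2), next='a' -> output (2, 'a'), add 'aaa' as idx 3
Step 4: w='' (idx 0), next='c' -> output (0, 'c'), add 'c' as idx 4
Step 5: w='c' (idx 4), next='a' -> output (4, 'a'), add 'ca' as idx 5
Step 6: w='c' (idx 4), next='c' -> output (4, 'c'), add 'cc' as idx 6


Encoded: [(0, 'a'), (1, 'a'), (2, 'a'), (0, 'c'), (4, 'a'), (4, 'c')]


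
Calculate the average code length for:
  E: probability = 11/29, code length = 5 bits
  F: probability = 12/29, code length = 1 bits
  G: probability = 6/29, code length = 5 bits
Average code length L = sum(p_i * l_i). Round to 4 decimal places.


Weighted contributions p_i * l_i:
  E: (11/29) * 5 = 55/29
  F: (12/29) * 1 = 12/29
  G: (6/29) * 5 = 30/29
Sum = (55 + 12 + 30)/29 = 97/29

L = 97/29 = 3.3448 bits/symbol


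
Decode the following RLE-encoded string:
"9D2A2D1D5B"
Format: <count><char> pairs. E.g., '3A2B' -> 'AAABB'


Expanding each <count><char> pair:
  9D -> 'DDDDDDDDD'
  2A -> 'AA'
  2D -> 'DD'
  1D -> 'D'
  5B -> 'BBBBB'

Decoded = DDDDDDDDDAADDDBBBBB


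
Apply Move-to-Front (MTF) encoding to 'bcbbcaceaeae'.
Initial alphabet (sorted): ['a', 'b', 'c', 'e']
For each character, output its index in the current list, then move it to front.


MTF encoding:
'b': index 1 in ['a', 'b', 'c', 'e'] -> ['b', 'a', 'c', 'e']
'c': index 2 in ['b', 'a', 'c', 'e'] -> ['c', 'b', 'a', 'e']
'b': index 1 in ['c', 'b', 'a', 'e'] -> ['b', 'c', 'a', 'e']
'b': index 0 in ['b', 'c', 'a', 'e'] -> ['b', 'c', 'a', 'e']
'c': index 1 in ['b', 'c', 'a', 'e'] -> ['c', 'b', 'a', 'e']
'a': index 2 in ['c', 'b', 'a', 'e'] -> ['a', 'c', 'b', 'e']
'c': index 1 in ['a', 'c', 'b', 'e'] -> ['c', 'a', 'b', 'e']
'e': index 3 in ['c', 'a', 'b', 'e'] -> ['e', 'c', 'a', 'b']
'a': index 2 in ['e', 'c', 'a', 'b'] -> ['a', 'e', 'c', 'b']
'e': index 1 in ['a', 'e', 'c', 'b'] -> ['e', 'a', 'c', 'b']
'a': index 1 in ['e', 'a', 'c', 'b'] -> ['a', 'e', 'c', 'b']
'e': index 1 in ['a', 'e', 'c', 'b'] -> ['e', 'a', 'c', 'b']


Output: [1, 2, 1, 0, 1, 2, 1, 3, 2, 1, 1, 1]


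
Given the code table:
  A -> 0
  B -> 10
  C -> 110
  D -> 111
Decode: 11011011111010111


Decoding:
110 -> C
110 -> C
111 -> D
110 -> C
10 -> B
111 -> D


Result: CCDCBD


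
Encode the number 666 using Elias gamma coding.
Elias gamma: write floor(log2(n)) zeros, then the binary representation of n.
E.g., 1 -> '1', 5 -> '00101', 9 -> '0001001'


num_bits = floor(log2(666)) + 1 = 10
leading_zeros = num_bits - 1 = 9
binary(666) = 1010011010

Elias gamma(666) = '000000000' + '1010011010' = 0000000001010011010 (19 bits)


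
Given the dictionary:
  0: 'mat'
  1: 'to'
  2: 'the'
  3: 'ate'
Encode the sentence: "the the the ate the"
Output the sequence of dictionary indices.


Look up each word in the dictionary:
  'the' -> 2
  'the' -> 2
  'the' -> 2
  'ate' -> 3
  'the' -> 2

Encoded: [2, 2, 2, 3, 2]


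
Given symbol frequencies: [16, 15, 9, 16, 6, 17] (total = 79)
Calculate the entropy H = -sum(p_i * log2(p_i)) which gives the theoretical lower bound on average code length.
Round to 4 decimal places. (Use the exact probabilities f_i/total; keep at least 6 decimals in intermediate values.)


Per-symbol terms -p_i * log2(p_i) with p_i = f_i/79:
  p = 16/79 = 0.202532: log2(p) = -2.303781, -p*log2(p) = 0.466589
  p = 15/79 = 0.189873: log2(p) = -2.396890, -p*log2(p) = 0.455106
  p = 9/79 = 0.113924: log2(p) = -3.133856, -p*log2(p) = 0.357022
  p = 16/79 = 0.202532: log2(p) = -2.303781, -p*log2(p) = 0.466589
  p = 6/79 = 0.075949: log2(p) = -3.718818, -p*log2(p) = 0.282442
  p = 17/79 = 0.215190: log2(p) = -2.216318, -p*log2(p) = 0.476929
H = 0.466589 + 0.455106 + 0.357022 + 0.466589 + 0.282442 + 0.476929 = 2.504677

H = 2.5047 bits/symbol


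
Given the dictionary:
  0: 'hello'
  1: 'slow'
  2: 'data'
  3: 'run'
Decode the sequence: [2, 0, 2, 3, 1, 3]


Look up each index in the dictionary:
  2 -> 'data'
  0 -> 'hello'
  2 -> 'data'
  3 -> 'run'
  1 -> 'slow'
  3 -> 'run'

Decoded: "data hello data run slow run"


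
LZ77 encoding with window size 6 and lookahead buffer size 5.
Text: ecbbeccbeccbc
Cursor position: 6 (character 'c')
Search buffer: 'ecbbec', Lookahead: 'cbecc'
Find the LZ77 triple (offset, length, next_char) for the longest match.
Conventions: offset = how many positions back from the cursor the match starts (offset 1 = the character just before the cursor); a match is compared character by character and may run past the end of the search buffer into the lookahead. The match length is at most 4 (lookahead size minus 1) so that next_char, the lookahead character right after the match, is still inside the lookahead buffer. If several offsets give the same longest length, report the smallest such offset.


Try each offset into the search buffer:
  offset=1 (pos 5, char 'c'): match length 1
  offset=2 (pos 4, char 'e'): match length 0
  offset=3 (pos 3, char 'b'): match length 0
  offset=4 (pos 2, char 'b'): match length 0
  offset=5 (pos 1, char 'c'): match length 2
  offset=6 (pos 0, char 'e'): match length 0
Longest match has length 2 at offset 5.
next_char = character at position 6 + 2 = 8 -> 'e'

Best match: offset=5, length=2 (matching 'cb' starting at position 1)
LZ77 triple: (5, 2, 'e')


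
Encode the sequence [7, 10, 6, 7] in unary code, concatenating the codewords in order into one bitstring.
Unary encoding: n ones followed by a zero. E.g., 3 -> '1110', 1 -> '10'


Encode each number as n ones followed by a terminating 0:
  7 -> 11111110 (8 bits)
  10 -> 11111111110 (11 bits)
  6 -> 1111110 (7 bits)
  7 -> 11111110 (8 bits)
Total length = 8 + 11 + 7 + 8 = 34 bits.

Unary([7, 10, 6, 7]) = 1111111011111111110111111011111110 (34 bits)


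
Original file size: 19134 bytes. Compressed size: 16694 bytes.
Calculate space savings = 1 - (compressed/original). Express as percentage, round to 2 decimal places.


ratio = compressed/original = 16694/19134 = 0.872478
savings = 1 - ratio = 1 - 0.872478 = 0.127522
as a percentage: 0.127522 * 100 = 12.75%

Space savings = 1 - 16694/19134 = 12.75%


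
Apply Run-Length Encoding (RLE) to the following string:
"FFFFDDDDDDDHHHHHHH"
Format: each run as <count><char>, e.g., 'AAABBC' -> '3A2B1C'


Scanning runs left to right:
  i=0: run of 'F' x 4 -> '4F'
  i=4: run of 'D' x 7 -> '7D'
  i=11: run of 'H' x 7 -> '7H'

RLE = 4F7D7H


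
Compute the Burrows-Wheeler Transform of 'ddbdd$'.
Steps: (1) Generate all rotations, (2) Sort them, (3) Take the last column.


Rotations (sorted):
  0: $ddbdd -> last char: d
  1: bdd$dd -> last char: d
  2: d$ddbd -> last char: d
  3: dbdd$d -> last char: d
  4: dd$ddb -> last char: b
  5: ddbdd$ -> last char: $


BWT = ddddb$


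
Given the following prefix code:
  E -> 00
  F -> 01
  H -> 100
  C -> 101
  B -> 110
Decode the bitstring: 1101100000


Decoding step by step:
Bits 110 -> B
Bits 110 -> B
Bits 00 -> E
Bits 00 -> E


Decoded message: BBEE


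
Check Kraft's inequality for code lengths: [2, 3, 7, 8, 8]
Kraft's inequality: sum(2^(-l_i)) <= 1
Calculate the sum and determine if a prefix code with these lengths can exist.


Sum = 2^(-2) + 2^(-3) + 2^(-7) + 2^(-8) + 2^(-8)
    = 0.25 + 0.125 + 0.0078125 + 0.00390625 + 0.00390625
    = 100/256 = 0.390625
Since 0.390625 <= 1, Kraft's inequality IS satisfied.
A prefix code with these lengths CAN exist.

Kraft sum = 0.390625. Satisfied.


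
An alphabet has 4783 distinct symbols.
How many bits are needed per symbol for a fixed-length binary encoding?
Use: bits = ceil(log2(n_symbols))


log2(4783) = 12.2237
Bracket: 2^12 = 4096 < 4783 <= 2^13 = 8192
So ceil(log2(4783)) = 13

bits = ceil(log2(4783)) = ceil(12.2237) = 13 bits


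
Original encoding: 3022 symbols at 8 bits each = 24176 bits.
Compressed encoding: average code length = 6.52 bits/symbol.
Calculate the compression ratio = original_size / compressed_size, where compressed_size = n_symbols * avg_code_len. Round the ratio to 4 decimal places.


original_size = n_symbols * orig_bits = 3022 * 8 = 24176 bits
compressed_size = n_symbols * avg_code_len = 3022 * 6.52 = 19703.44 bits
ratio = original_size / compressed_size = 24176 / 19703.44 = 1.227

Compression ratio = 1.227


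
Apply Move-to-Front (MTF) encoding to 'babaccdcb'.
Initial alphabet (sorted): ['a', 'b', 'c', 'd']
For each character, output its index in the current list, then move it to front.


MTF encoding:
'b': index 1 in ['a', 'b', 'c', 'd'] -> ['b', 'a', 'c', 'd']
'a': index 1 in ['b', 'a', 'c', 'd'] -> ['a', 'b', 'c', 'd']
'b': index 1 in ['a', 'b', 'c', 'd'] -> ['b', 'a', 'c', 'd']
'a': index 1 in ['b', 'a', 'c', 'd'] -> ['a', 'b', 'c', 'd']
'c': index 2 in ['a', 'b', 'c', 'd'] -> ['c', 'a', 'b', 'd']
'c': index 0 in ['c', 'a', 'b', 'd'] -> ['c', 'a', 'b', 'd']
'd': index 3 in ['c', 'a', 'b', 'd'] -> ['d', 'c', 'a', 'b']
'c': index 1 in ['d', 'c', 'a', 'b'] -> ['c', 'd', 'a', 'b']
'b': index 3 in ['c', 'd', 'a', 'b'] -> ['b', 'c', 'd', 'a']


Output: [1, 1, 1, 1, 2, 0, 3, 1, 3]


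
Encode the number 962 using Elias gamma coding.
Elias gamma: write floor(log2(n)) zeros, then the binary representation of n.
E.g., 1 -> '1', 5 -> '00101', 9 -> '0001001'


num_bits = floor(log2(962)) + 1 = 10
leading_zeros = num_bits - 1 = 9
binary(962) = 1111000010

Elias gamma(962) = '000000000' + '1111000010' = 0000000001111000010 (19 bits)


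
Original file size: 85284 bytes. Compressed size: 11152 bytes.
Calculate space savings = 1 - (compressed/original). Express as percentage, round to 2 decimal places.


ratio = compressed/original = 11152/85284 = 0.130763
savings = 1 - ratio = 1 - 0.130763 = 0.869237
as a percentage: 0.869237 * 100 = 86.92%

Space savings = 1 - 11152/85284 = 86.92%


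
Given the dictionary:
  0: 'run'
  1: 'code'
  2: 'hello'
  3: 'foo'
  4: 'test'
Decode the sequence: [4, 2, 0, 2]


Look up each index in the dictionary:
  4 -> 'test'
  2 -> 'hello'
  0 -> 'run'
  2 -> 'hello'

Decoded: "test hello run hello"


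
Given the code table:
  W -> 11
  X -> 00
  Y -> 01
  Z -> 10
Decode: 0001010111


Decoding:
00 -> X
01 -> Y
01 -> Y
01 -> Y
11 -> W


Result: XYYYW


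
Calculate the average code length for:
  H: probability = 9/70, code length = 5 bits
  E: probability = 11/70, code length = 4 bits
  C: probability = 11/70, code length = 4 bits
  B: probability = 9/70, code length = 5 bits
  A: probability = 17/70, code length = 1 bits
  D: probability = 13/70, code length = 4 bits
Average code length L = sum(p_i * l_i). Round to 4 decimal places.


Weighted contributions p_i * l_i:
  H: (9/70) * 5 = 45/70
  E: (11/70) * 4 = 44/70
  C: (11/70) * 4 = 44/70
  B: (9/70) * 5 = 45/70
  A: (17/70) * 1 = 17/70
  D: (13/70) * 4 = 52/70
Sum = (45 + 44 + 44 + 45 + 17 + 52)/70 = 247/70

L = 247/70 = 3.5286 bits/symbol


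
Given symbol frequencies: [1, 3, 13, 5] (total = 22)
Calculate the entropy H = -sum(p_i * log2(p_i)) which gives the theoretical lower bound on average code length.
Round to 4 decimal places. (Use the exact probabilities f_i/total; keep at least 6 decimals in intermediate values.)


Per-symbol terms -p_i * log2(p_i) with p_i = f_i/22:
  p = 1/22 = 0.045455: log2(p) = -4.459432, -p*log2(p) = 0.202701
  p = 3/22 = 0.136364: log2(p) = -2.874469, -p*log2(p) = 0.391973
  p = 13/22 = 0.590909: log2(p) = -0.758992, -p*log2(p) = 0.448495
  p = 5/22 = 0.227273: log2(p) = -2.137504, -p*log2(p) = 0.485796
H = 0.202701 + 0.391973 + 0.448495 + 0.485796 = 1.528965

H = 1.529 bits/symbol


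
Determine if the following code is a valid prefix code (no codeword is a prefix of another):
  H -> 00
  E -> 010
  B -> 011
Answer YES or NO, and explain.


Checking each pair (does one codeword prefix another?):
  H='00' vs E='010': no prefix
  H='00' vs B='011': no prefix
  E='010' vs H='00': no prefix
  E='010' vs B='011': no prefix
  B='011' vs H='00': no prefix
  B='011' vs E='010': no prefix
No violation found over all pairs.

YES -- this is a valid prefix code. No codeword is a prefix of any other codeword.


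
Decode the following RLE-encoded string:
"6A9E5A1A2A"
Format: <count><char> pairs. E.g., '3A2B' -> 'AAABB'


Expanding each <count><char> pair:
  6A -> 'AAAAAA'
  9E -> 'EEEEEEEEE'
  5A -> 'AAAAA'
  1A -> 'A'
  2A -> 'AA'

Decoded = AAAAAAEEEEEEEEEAAAAAAAA


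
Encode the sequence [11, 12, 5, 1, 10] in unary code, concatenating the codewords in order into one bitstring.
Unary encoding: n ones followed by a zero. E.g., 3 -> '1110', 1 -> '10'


Encode each number as n ones followed by a terminating 0:
  11 -> 111111111110 (12 bits)
  12 -> 1111111111110 (13 bits)
  5 -> 111110 (6 bits)
  1 -> 10 (2 bits)
  10 -> 11111111110 (11 bits)
Total length = 12 + 13 + 6 + 2 + 11 = 44 bits.

Unary([11, 12, 5, 1, 10]) = 11111111111011111111111101111101011111111110 (44 bits)


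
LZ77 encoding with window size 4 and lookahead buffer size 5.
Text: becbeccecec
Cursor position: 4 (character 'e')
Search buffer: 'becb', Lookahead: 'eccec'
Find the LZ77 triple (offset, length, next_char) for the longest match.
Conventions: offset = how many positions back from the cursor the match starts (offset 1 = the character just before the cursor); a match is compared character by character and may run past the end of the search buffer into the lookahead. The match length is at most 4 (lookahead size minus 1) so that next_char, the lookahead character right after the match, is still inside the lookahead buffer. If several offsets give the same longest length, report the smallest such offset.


Try each offset into the search buffer:
  offset=1 (pos 3, char 'b'): match length 0
  offset=2 (pos 2, char 'c'): match length 0
  offset=3 (pos 1, char 'e'): match length 2
  offset=4 (pos 0, char 'b'): match length 0
Longest match has length 2 at offset 3.
next_char = character at position 4 + 2 = 6 -> 'c'

Best match: offset=3, length=2 (matching 'ec' starting at position 1)
LZ77 triple: (3, 2, 'c')


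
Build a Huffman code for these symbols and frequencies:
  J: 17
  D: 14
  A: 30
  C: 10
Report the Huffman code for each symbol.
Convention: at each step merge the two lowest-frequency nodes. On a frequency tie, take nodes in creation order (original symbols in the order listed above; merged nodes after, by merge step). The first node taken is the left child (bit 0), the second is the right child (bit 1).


Huffman tree construction:
Step 1: Merge C(10) + D(14) = 24
Step 2: Merge J(17) + (C+D)(24) = 41
Step 3: Merge A(30) + (J+(C+D))(41) = 71
Read each symbol's code off the tree from the root (left child = 0, right child = 1).

Codes:
  J: 10 (length 2)
  D: 111 (length 3)
  A: 0 (length 1)
  C: 110 (length 3)
Average code length: 136/71 = 1.9155 bits/symbol


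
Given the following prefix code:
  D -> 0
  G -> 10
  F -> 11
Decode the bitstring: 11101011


Decoding step by step:
Bits 11 -> F
Bits 10 -> G
Bits 10 -> G
Bits 11 -> F


Decoded message: FGGF


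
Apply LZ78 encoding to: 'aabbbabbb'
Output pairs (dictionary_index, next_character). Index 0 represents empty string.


LZ78 encoding steps:
Dictionary: {0: ''}
Step 1: w='' (idx 0), next='a' -> output (0, 'a'), add 'a' as idx 1
Step 2: w='a' (idx 1), next='b' -> output (1, 'b'), add 'ab' as idx 2
Step 3: w='' (idx 0), next='b' -> output (0, 'b'), add 'b' as idx 3
Step 4: w='b' (idx 3), next='a' -> output (3, 'a'), add 'ba' as idx 4
Step 5: w='b' (idx 3), next='b' -> output (3, 'b'), add 'bb' as idx 5
Step 6: w='b' (idx 3), end of input -> output (3, '')


Encoded: [(0, 'a'), (1, 'b'), (0, 'b'), (3, 'a'), (3, 'b'), (3, '')]


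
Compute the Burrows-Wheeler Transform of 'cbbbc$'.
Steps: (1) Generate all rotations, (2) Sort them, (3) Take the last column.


Rotations (sorted):
  0: $cbbbc -> last char: c
  1: bbbc$c -> last char: c
  2: bbc$cb -> last char: b
  3: bc$cbb -> last char: b
  4: c$cbbb -> last char: b
  5: cbbbc$ -> last char: $


BWT = ccbbb$


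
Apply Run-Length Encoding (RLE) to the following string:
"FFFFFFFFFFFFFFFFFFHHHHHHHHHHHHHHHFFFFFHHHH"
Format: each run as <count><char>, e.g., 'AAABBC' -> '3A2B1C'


Scanning runs left to right:
  i=0: run of 'F' x 18 -> '18F'
  i=18: run of 'H' x 15 -> '15H'
  i=33: run of 'F' x 5 -> '5F'
  i=38: run of 'H' x 4 -> '4H'

RLE = 18F15H5F4H


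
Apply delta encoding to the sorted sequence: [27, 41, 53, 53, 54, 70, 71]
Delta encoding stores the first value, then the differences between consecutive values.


First value: 27
Deltas:
  41 - 27 = 14
  53 - 41 = 12
  53 - 53 = 0
  54 - 53 = 1
  70 - 54 = 16
  71 - 70 = 1


Delta encoded: [27, 14, 12, 0, 1, 16, 1]


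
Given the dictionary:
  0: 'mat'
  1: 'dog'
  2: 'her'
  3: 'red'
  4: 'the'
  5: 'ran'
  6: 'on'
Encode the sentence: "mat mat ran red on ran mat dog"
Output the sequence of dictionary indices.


Look up each word in the dictionary:
  'mat' -> 0
  'mat' -> 0
  'ran' -> 5
  'red' -> 3
  'on' -> 6
  'ran' -> 5
  'mat' -> 0
  'dog' -> 1

Encoded: [0, 0, 5, 3, 6, 5, 0, 1]


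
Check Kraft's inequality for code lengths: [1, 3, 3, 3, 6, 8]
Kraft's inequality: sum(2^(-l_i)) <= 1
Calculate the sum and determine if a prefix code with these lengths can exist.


Sum = 2^(-1) + 2^(-3) + 2^(-3) + 2^(-3) + 2^(-6) + 2^(-8)
    = 0.5 + 0.125 + 0.125 + 0.125 + 0.015625 + 0.00390625
    = 229/256 = 0.89453125
Since 0.89453125 <= 1, Kraft's inequality IS satisfied.
A prefix code with these lengths CAN exist.

Kraft sum = 0.89453125. Satisfied.


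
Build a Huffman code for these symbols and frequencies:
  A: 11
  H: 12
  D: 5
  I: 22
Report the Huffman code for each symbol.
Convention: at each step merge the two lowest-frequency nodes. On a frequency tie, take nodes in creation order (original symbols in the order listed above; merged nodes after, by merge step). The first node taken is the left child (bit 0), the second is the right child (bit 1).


Huffman tree construction:
Step 1: Merge D(5) + A(11) = 16
Step 2: Merge H(12) + (D+A)(16) = 28
Step 3: Merge I(22) + (H+(D+A))(28) = 50
Read each symbol's code off the tree from the root (left child = 0, right child = 1).

Codes:
  A: 111 (length 3)
  H: 10 (length 2)
  D: 110 (length 3)
  I: 0 (length 1)
Average code length: 94/50 = 1.8800 bits/symbol
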